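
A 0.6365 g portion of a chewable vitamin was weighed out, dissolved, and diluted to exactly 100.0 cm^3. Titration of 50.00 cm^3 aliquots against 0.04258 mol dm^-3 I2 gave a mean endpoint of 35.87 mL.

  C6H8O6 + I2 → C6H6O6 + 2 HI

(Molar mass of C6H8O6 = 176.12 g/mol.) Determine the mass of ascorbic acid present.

n(I2) per titration = 0.03587 × 0.04258 = 1.527 × 10^-3 mol
n(C6H8O6) in each aliquot = 1.527 × 10^-3 mol (1:1 ratio)
n(C6H8O6) in the whole flask = 1.527 × 10^-3 × 100.0/50.00 = 3.055 × 10^-3 mol
mass of C6H8O6 = 3.055 × 10^-3 × 176.12 = 0.5380 g

0.5380 g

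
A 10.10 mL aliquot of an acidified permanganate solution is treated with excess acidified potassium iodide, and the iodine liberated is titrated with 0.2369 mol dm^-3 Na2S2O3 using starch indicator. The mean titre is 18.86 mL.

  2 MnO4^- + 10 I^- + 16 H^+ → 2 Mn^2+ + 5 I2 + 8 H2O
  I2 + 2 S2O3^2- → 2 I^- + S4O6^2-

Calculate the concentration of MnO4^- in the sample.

n(S2O3^2-) = 0.01886 × 0.2369 = 4.468 × 10^-3 mol
n(I2) = n(S2O3^2-)/2 = 2.234 × 10^-3 mol
From the 2:5 ratio, n(MnO4^-) in the aliquot = 2/5 × 2.234 × 10^-3 = 8.936 × 10^-4 mol
[MnO4^-] = 8.936 × 10^-4 / 0.01010 = 0.08847 mol/L

0.08847 mol/L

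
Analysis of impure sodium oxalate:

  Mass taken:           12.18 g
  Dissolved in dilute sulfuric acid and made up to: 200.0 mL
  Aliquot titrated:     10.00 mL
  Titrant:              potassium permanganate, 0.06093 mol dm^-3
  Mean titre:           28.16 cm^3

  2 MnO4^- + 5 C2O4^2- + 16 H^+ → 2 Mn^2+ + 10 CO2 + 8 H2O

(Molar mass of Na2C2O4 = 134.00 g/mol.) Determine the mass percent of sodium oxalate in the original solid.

n(KMnO4) per titration = 0.02816 × 0.06093 = 1.716 × 10^-3 mol
From the 5:2 ratio, n(Na2C2O4) in each aliquot = 5/2 × 1.716 × 10^-3 = 4.289 × 10^-3 mol
n(Na2C2O4) in the whole flask = 4.289 × 10^-3 × 200.0/10.00 = 0.08579 mol
mass of Na2C2O4 = 0.08579 × 134.00 = 11.50 g
% Na2C2O4 = 11.50 / 12.18 × 100 = 94.38 %

94.38 %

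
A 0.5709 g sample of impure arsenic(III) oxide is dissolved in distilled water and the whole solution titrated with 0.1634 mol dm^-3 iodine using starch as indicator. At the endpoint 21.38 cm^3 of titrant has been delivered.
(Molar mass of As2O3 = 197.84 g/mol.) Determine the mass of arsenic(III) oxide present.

0.3456 g

As2O3 + 2 I2 + 2 H2O → As2O5 + 4 HI
n(I2) = 0.02138 L × 0.1634 mol/L = 3.493 × 10^-3 mol
From the 1:2 ratio, n(As2O3) = 1/2 × 3.493 × 10^-3 = 1.747 × 10^-3 mol
mass of As2O3 = 1.747 × 10^-3 × 197.84 g/mol = 0.3456 g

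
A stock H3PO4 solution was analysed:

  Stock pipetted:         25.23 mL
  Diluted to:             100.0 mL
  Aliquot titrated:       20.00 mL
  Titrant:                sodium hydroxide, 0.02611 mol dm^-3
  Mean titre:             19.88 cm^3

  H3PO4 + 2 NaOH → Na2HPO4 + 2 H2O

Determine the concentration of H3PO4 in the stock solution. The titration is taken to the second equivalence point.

0.05143 mol/L

n(NaOH) = 0.01988 × 0.02611 = 5.191 × 10^-4 mol
From the 1:2 ratio, n(H3PO4) in the aliquot = 1/2 × 5.191 × 10^-4 = 2.595 × 10^-4 mol
[H3PO4]_dilute = 2.595 × 10^-4 / 0.02000 = 0.01298 mol/L
Dilution factor = 100.0 / 25.23 = 3.964
[H3PO4]_stock = 0.01298 × 3.964 = 0.05143 mol/L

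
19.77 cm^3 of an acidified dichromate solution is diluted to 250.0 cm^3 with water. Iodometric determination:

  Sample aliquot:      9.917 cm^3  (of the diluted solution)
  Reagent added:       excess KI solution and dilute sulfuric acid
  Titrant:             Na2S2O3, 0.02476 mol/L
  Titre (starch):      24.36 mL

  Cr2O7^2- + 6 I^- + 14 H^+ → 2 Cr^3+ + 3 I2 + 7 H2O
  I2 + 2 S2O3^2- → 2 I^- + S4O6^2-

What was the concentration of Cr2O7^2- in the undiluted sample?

n(S2O3^2-) = 0.02436 × 0.02476 = 6.032 × 10^-4 mol
n(I2) = n(S2O3^2-)/2 = 3.016 × 10^-4 mol
From the 1:3 ratio, n(Cr2O7^2-) in the aliquot = 1/3 × 3.016 × 10^-4 = 1.005 × 10^-4 mol
[Cr2O7^2-]_dilute = 1.005 × 10^-4 / 0.009917 = 0.01014 mol/L
[Cr2O7^2-]_original = 0.01014 × 250.0/19.77 = 0.1282 mol/L

0.1282 mol/L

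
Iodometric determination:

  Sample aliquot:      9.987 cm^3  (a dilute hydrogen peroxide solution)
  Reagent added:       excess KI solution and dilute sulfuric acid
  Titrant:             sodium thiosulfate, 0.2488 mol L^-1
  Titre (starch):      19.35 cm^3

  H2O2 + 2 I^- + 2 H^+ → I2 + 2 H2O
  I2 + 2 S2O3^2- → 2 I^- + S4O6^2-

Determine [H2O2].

n(S2O3^2-) = 0.01935 × 0.2488 = 4.814 × 10^-3 mol
n(I2) = n(S2O3^2-)/2 = 2.407 × 10^-3 mol
n(H2O2) in the aliquot = 2.407 × 10^-3 mol (1:1 ratio)
[H2O2] = 2.407 × 10^-3 / 0.009987 = 0.2410 mol/L

0.2410 mol/L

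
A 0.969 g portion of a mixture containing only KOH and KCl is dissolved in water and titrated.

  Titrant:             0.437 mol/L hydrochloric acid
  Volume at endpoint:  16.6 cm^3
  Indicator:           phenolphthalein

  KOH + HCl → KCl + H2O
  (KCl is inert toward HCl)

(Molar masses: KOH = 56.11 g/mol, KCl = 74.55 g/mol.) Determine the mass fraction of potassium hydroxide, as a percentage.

42.0 %

n(HCl) = 0.0166 × 0.437 = 7.25 × 10^-3 mol
Let x = n(KOH), y = n(KCl).
Titrant: 1x = 7.25 × 10^-3;  mass: 56.11x + 74.55y = 0.969
Solving, x = 7.25 × 10^-3 mol, y = 7.54 × 10^-3 mol
mass of KOH = 7.25 × 10^-3 × 56.11 = 0.407 g
% KOH = 0.407 / 0.969 × 100 = 42.0 %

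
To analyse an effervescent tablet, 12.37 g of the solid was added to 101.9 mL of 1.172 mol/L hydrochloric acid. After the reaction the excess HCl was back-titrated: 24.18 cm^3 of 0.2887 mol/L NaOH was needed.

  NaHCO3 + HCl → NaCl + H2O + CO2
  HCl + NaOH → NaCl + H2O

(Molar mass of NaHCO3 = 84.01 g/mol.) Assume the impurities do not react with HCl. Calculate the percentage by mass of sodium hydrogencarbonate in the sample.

76.37 %

n(HCl) added = 0.1019 × 1.172 = 0.1194 mol
n(NaOH) used in back-titration = 0.02418 × 0.2887 = 6.981 × 10^-3 mol
n(HCl) left over = 6.981 × 10^-3 mol (1:1 ratio)
n(HCl) consumed by analyte = 0.1194 − 6.981 × 10^-3 = 0.1124 mol
n(NaHCO3) = 0.1124 mol (1:1 ratio)
mass of NaHCO3 = 0.1124 × 84.01 = 9.447 g
% NaHCO3 = 9.447 / 12.37 × 100 = 76.37 %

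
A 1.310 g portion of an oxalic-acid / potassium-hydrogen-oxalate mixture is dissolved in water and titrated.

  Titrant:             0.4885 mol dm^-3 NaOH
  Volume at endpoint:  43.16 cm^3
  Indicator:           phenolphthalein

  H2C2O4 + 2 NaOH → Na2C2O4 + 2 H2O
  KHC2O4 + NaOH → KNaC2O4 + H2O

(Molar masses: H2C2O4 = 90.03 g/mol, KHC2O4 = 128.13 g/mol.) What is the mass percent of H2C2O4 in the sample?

57.53 %

n(NaOH) = 0.04316 × 0.4885 = 0.02108 mol
Let x = n(H2C2O4), y = n(KHC2O4).
Titrant: 2x + 1y = 0.02108;  mass: 90.03x + 128.13y = 1.310
Solving, x = 8.371 × 10^-3 mol, y = 4.342 × 10^-3 mol
mass of H2C2O4 = 8.371 × 10^-3 × 90.03 = 0.7536 g
% H2C2O4 = 0.7536 / 1.310 × 100 = 57.53 %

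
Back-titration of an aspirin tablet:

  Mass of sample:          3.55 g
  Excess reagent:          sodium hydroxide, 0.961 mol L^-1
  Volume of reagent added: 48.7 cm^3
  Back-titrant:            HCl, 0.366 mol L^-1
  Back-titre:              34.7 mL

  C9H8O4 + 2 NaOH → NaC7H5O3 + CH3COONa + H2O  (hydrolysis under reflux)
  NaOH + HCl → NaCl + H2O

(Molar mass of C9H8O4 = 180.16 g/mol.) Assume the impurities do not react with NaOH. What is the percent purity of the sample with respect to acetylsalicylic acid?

n(NaOH) added = 0.0487 × 0.961 = 0.0468 mol
n(HCl) used in back-titration = 0.0347 × 0.366 = 0.0127 mol
n(NaOH) left over = 0.0127 mol (1:1 ratio)
n(NaOH) consumed by analyte = 0.0468 − 0.0127 = 0.0341 mol
From the 1:2 ratio, n(C9H8O4) = 1/2 × 0.0341 = 0.0171 mol
mass of C9H8O4 = 0.0171 × 180.16 = 3.07 g
% C9H8O4 = 3.07 / 3.55 × 100 = 86.5 %

86.5 %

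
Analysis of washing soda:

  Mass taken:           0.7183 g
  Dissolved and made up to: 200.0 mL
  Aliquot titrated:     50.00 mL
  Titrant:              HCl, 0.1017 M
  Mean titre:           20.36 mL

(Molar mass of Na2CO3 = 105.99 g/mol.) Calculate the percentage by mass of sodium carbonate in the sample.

61.11 %

Na2CO3 + 2 HCl → 2 NaCl + H2O + CO2
n(HCl) per titration = 0.02036 × 0.1017 = 2.071 × 10^-3 mol
From the 1:2 ratio, n(Na2CO3) in each aliquot = 1/2 × 2.071 × 10^-3 = 1.035 × 10^-3 mol
n(Na2CO3) in the whole flask = 1.035 × 10^-3 × 200.0/50.00 = 4.141 × 10^-3 mol
mass of Na2CO3 = 4.141 × 10^-3 × 105.99 = 0.4389 g
% Na2CO3 = 0.4389 / 0.7183 × 100 = 61.11 %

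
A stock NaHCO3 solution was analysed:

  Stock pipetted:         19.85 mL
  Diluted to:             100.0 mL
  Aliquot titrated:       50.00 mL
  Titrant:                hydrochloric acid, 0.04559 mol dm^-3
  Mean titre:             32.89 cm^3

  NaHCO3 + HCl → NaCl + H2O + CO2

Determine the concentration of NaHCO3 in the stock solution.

n(HCl) = 0.03289 × 0.04559 = 1.499 × 10^-3 mol
n(NaHCO3) in the aliquot = 1.499 × 10^-3 mol (1:1 ratio)
[NaHCO3]_dilute = 1.499 × 10^-3 / 0.05000 = 0.02999 mol/L
Dilution factor = 100.0 / 19.85 = 5.038
[NaHCO3]_stock = 0.02999 × 5.038 = 0.1511 mol/L

0.1511 mol/L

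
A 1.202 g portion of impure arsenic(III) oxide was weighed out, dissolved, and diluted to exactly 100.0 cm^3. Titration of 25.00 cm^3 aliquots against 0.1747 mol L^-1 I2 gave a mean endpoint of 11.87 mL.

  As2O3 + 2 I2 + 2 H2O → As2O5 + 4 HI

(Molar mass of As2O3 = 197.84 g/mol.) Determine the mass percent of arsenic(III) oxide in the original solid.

n(I2) per titration = 0.01187 × 0.1747 = 2.074 × 10^-3 mol
From the 1:2 ratio, n(As2O3) in each aliquot = 1/2 × 2.074 × 10^-3 = 1.037 × 10^-3 mol
n(As2O3) in the whole flask = 1.037 × 10^-3 × 100.0/25.00 = 4.147 × 10^-3 mol
mass of As2O3 = 4.147 × 10^-3 × 197.84 = 0.8205 g
% As2O3 = 0.8205 / 1.202 × 100 = 68.26 %

68.26 %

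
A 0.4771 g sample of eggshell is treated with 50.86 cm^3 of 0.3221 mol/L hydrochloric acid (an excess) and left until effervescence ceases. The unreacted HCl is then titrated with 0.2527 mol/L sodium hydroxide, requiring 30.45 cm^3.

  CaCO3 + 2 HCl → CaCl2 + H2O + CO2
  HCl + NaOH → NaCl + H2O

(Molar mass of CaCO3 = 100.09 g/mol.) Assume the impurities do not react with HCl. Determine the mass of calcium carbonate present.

0.4348 g

n(HCl) added = 0.05086 × 0.3221 = 0.01638 mol
n(NaOH) used in back-titration = 0.03045 × 0.2527 = 7.695 × 10^-3 mol
n(HCl) left over = 7.695 × 10^-3 mol (1:1 ratio)
n(HCl) consumed by analyte = 0.01638 − 7.695 × 10^-3 = 8.687 × 10^-3 mol
From the 1:2 ratio, n(CaCO3) = 1/2 × 8.687 × 10^-3 = 4.344 × 10^-3 mol
mass of CaCO3 = 4.344 × 10^-3 × 100.09 = 0.4348 g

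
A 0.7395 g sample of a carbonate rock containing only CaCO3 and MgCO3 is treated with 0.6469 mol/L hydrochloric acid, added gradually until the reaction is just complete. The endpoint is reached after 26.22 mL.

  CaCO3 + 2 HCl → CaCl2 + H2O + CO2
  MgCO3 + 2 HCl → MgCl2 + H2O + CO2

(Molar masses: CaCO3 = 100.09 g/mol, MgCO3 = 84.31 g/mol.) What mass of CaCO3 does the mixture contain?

n(HCl) = 0.02622 × 0.6469 = 0.01696 mol
Let x = n(CaCO3), y = n(MgCO3).
Titrant: 2x + 2y = 0.01696;  mass: 100.09x + 84.31y = 0.7395
Solving, x = 1.551 × 10^-3 mol, y = 6.930 × 10^-3 mol
mass of CaCO3 = 1.551 × 10^-3 × 100.09 = 0.1553 g

0.1553 g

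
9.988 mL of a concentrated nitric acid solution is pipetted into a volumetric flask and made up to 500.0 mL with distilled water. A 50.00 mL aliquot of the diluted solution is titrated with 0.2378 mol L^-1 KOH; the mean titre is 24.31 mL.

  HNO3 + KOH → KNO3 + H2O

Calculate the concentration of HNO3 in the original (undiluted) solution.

n(KOH) = 0.02431 × 0.2378 = 5.781 × 10^-3 mol
n(HNO3) in the aliquot = 5.781 × 10^-3 mol (1:1 ratio)
[HNO3]_dilute = 5.781 × 10^-3 / 0.05000 = 0.1156 mol/L
Dilution factor = 500.0 / 9.988 = 50.06
[HNO3]_stock = 0.1156 × 50.06 = 5.788 mol/L

5.788 mol/L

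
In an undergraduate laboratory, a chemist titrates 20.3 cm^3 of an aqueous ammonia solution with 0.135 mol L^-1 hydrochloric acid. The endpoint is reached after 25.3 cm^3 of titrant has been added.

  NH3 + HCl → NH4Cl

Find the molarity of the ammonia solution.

0.168 mol/L

n(HCl) = 0.0253 L × 0.135 mol/L = 3.42 × 10^-3 mol
n(NH3) = 3.42 × 10^-3 mol (1:1 mole ratio)
[NH3] = 3.42 × 10^-3 mol / 0.0203 L = 0.168 mol/L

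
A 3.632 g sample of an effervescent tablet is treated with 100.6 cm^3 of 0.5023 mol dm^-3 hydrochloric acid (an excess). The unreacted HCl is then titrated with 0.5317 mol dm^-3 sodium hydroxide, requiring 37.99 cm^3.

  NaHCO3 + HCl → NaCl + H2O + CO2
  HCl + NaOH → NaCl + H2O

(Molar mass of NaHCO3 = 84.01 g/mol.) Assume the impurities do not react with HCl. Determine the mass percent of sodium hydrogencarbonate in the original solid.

70.16 %

n(HCl) added = 0.1006 × 0.5023 = 0.05053 mol
n(NaOH) used in back-titration = 0.03799 × 0.5317 = 0.02020 mol
n(HCl) left over = 0.02020 mol (1:1 ratio)
n(HCl) consumed by analyte = 0.05053 − 0.02020 = 0.03033 mol
n(NaHCO3) = 0.03033 mol (1:1 ratio)
mass of NaHCO3 = 0.03033 × 84.01 = 2.548 g
% NaHCO3 = 2.548 / 3.632 × 100 = 70.16 %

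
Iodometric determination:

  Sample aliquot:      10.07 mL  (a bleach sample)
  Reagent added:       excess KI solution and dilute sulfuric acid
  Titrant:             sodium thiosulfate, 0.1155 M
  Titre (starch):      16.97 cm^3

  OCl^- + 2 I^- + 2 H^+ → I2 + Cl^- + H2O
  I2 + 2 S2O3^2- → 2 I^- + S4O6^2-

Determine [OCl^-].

n(S2O3^2-) = 0.01697 × 0.1155 = 1.960 × 10^-3 mol
n(I2) = n(S2O3^2-)/2 = 9.800 × 10^-4 mol
n(OCl^-) in the aliquot = 9.800 × 10^-4 mol (1:1 ratio)
[OCl^-] = 9.800 × 10^-4 / 0.01007 = 0.09732 mol/L

0.09732 M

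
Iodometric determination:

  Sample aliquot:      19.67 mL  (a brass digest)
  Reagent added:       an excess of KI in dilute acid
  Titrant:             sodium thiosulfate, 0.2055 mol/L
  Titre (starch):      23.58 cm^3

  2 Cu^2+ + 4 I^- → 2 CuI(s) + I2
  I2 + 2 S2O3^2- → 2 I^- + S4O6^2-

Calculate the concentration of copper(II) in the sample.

0.2463 mol/L

n(S2O3^2-) = 0.02358 × 0.2055 = 4.846 × 10^-3 mol
n(I2) = n(S2O3^2-)/2 = 2.423 × 10^-3 mol
From the 2:1 ratio, n(Cu2+) in the aliquot = 2/1 × 2.423 × 10^-3 = 4.846 × 10^-3 mol
[Cu2+] = 4.846 × 10^-3 / 0.01967 = 0.2463 mol/L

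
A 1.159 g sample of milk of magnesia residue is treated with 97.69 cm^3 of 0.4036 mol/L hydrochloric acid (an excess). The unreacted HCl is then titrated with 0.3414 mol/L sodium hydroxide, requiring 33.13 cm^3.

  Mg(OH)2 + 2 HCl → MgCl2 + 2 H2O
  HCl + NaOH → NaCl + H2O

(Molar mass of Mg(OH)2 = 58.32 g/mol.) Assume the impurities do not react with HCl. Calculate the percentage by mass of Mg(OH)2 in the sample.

70.74 %

n(HCl) added = 0.09769 × 0.4036 = 0.03943 mol
n(NaOH) used in back-titration = 0.03313 × 0.3414 = 0.01131 mol
n(HCl) left over = 0.01131 mol (1:1 ratio)
n(HCl) consumed by analyte = 0.03943 − 0.01131 = 0.02812 mol
From the 1:2 ratio, n(Mg(OH)2) = 1/2 × 0.02812 = 0.01406 mol
mass of Mg(OH)2 = 0.01406 × 58.32 = 0.8199 g
% Mg(OH)2 = 0.8199 / 1.159 × 100 = 70.74 %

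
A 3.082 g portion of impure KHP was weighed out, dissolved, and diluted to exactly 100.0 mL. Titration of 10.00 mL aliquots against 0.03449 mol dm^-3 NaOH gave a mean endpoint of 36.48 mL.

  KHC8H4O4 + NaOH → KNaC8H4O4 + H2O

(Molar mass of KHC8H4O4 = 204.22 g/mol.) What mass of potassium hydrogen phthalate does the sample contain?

n(NaOH) per titration = 0.03648 × 0.03449 = 1.258 × 10^-3 mol
n(KHC8H4O4) in each aliquot = 1.258 × 10^-3 mol (1:1 ratio)
n(KHC8H4O4) in the whole flask = 1.258 × 10^-3 × 100.0/10.00 = 0.01258 mol
mass of KHC8H4O4 = 0.01258 × 204.22 = 2.569 g

2.569 g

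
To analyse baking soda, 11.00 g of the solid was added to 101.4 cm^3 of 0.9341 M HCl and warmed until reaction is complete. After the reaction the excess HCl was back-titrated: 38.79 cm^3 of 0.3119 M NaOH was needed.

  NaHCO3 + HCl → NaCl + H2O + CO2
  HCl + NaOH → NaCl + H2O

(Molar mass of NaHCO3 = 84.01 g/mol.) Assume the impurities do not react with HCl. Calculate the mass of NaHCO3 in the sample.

6.941 g

n(HCl) added = 0.1014 × 0.9341 = 0.09472 mol
n(NaOH) used in back-titration = 0.03879 × 0.3119 = 0.01210 mol
n(HCl) left over = 0.01210 mol (1:1 ratio)
n(HCl) consumed by analyte = 0.09472 − 0.01210 = 0.08262 mol
n(NaHCO3) = 0.08262 mol (1:1 ratio)
mass of NaHCO3 = 0.08262 × 84.01 = 6.941 g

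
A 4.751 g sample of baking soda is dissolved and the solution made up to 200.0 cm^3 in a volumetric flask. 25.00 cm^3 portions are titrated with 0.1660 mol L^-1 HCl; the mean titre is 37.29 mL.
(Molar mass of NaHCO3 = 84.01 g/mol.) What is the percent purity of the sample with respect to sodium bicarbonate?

NaHCO3 + HCl → NaCl + H2O + CO2
n(HCl) per titration = 0.03729 × 0.1660 = 6.190 × 10^-3 mol
n(NaHCO3) in each aliquot = 6.190 × 10^-3 mol (1:1 ratio)
n(NaHCO3) in the whole flask = 6.190 × 10^-3 × 200.0/25.00 = 0.04952 mol
mass of NaHCO3 = 0.04952 × 84.01 = 4.160 g
% NaHCO3 = 4.160 / 4.751 × 100 = 87.57 %

87.57 %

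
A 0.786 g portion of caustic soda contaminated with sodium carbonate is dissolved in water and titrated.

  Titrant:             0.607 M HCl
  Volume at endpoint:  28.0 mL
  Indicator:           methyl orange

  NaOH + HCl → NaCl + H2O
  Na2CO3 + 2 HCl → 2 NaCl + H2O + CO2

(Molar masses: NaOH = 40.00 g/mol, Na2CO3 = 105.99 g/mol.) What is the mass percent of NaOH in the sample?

44.9 %

n(HCl) = 0.0280 × 0.607 = 0.0170 mol
Let x = n(NaOH), y = n(Na2CO3).
Titrant: 1x + 2y = 0.0170;  mass: 40.00x + 105.99y = 0.786
Solving, x = 8.83 × 10^-3 mol, y = 4.08 × 10^-3 mol
mass of NaOH = 8.83 × 10^-3 × 40.00 = 0.353 g
% NaOH = 0.353 / 0.786 × 100 = 44.9 %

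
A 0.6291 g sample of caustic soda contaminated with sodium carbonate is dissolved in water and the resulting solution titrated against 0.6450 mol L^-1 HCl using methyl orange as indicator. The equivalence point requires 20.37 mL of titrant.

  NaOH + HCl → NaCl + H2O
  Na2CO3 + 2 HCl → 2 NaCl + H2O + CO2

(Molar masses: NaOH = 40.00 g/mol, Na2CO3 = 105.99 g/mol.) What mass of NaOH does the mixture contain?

0.2068 g

n(HCl) = 0.02037 × 0.6450 = 0.01314 mol
Let x = n(NaOH), y = n(Na2CO3).
Titrant: 1x + 2y = 0.01314;  mass: 40.00x + 105.99y = 0.6291
Solving, x = 5.170 × 10^-3 mol, y = 3.984 × 10^-3 mol
mass of NaOH = 5.170 × 10^-3 × 40.00 = 0.2068 g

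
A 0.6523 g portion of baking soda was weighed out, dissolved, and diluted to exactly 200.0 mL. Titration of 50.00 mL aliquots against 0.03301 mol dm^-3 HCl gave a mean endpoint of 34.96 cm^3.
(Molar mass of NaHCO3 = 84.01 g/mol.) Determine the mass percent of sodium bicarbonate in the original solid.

59.45 %

NaHCO3 + HCl → NaCl + H2O + CO2
n(HCl) per titration = 0.03496 × 0.03301 = 1.154 × 10^-3 mol
n(NaHCO3) in each aliquot = 1.154 × 10^-3 mol (1:1 ratio)
n(NaHCO3) in the whole flask = 1.154 × 10^-3 × 200.0/50.00 = 4.616 × 10^-3 mol
mass of NaHCO3 = 4.616 × 10^-3 × 84.01 = 0.3878 g
% NaHCO3 = 0.3878 / 0.6523 × 100 = 59.45 %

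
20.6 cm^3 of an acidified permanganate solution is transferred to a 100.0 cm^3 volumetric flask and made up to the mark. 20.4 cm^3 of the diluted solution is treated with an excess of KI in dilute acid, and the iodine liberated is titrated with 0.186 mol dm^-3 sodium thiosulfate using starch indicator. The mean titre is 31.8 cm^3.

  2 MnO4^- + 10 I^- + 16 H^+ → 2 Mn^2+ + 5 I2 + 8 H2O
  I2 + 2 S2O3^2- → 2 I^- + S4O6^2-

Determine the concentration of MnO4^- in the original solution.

n(S2O3^2-) = 0.0318 × 0.186 = 5.91 × 10^-3 mol
n(I2) = n(S2O3^2-)/2 = 2.96 × 10^-3 mol
From the 2:5 ratio, n(MnO4^-) in the aliquot = 2/5 × 2.96 × 10^-3 = 1.18 × 10^-3 mol
[MnO4^-]_dilute = 1.18 × 10^-3 / 0.0204 = 0.0580 mol/L
[MnO4^-]_original = 0.0580 × 100.0/20.6 = 0.281 mol/L

0.281 mol/L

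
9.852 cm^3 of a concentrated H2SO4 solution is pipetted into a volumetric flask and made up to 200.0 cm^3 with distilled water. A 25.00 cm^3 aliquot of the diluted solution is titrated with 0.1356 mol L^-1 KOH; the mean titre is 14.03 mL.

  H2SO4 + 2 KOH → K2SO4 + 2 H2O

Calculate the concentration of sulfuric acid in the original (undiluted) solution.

0.7724 mol/L

n(KOH) = 0.01403 × 0.1356 = 1.902 × 10^-3 mol
From the 1:2 ratio, n(H2SO4) in the aliquot = 1/2 × 1.902 × 10^-3 = 9.512 × 10^-4 mol
[H2SO4]_dilute = 9.512 × 10^-4 / 0.02500 = 0.03805 mol/L
Dilution factor = 200.0 / 9.852 = 20.30
[H2SO4]_stock = 0.03805 × 20.30 = 0.7724 mol/L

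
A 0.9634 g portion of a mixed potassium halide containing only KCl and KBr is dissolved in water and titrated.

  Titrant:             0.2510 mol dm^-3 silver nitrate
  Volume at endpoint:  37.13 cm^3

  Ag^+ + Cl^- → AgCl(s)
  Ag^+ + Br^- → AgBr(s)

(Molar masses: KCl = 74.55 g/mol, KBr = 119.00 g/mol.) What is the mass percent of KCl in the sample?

25.35 %

n(AgNO3) = 0.03713 × 0.2510 = 9.320 × 10^-3 mol
Let x = n(KCl), y = n(KBr).
Titrant: 1x + 1y = 9.320 × 10^-3;  mass: 74.55x + 119.00y = 0.9634
Solving, x = 3.276 × 10^-3 mol, y = 6.043 × 10^-3 mol
mass of KCl = 3.276 × 10^-3 × 74.55 = 0.2443 g
% KCl = 0.2443 / 0.9634 × 100 = 25.35 %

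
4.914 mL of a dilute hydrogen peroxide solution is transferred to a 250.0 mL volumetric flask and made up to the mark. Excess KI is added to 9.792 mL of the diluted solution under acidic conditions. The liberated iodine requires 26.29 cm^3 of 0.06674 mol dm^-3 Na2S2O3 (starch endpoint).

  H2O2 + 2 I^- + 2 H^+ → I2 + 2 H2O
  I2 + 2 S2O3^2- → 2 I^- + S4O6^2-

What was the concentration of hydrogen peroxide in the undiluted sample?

4.558 mol/L

n(S2O3^2-) = 0.02629 × 0.06674 = 1.755 × 10^-3 mol
n(I2) = n(S2O3^2-)/2 = 8.773 × 10^-4 mol
n(H2O2) in the aliquot = 8.773 × 10^-4 mol (1:1 ratio)
[H2O2]_dilute = 8.773 × 10^-4 / 0.009792 = 0.08959 mol/L
[H2O2]_original = 0.08959 × 250.0/4.914 = 4.558 mol/L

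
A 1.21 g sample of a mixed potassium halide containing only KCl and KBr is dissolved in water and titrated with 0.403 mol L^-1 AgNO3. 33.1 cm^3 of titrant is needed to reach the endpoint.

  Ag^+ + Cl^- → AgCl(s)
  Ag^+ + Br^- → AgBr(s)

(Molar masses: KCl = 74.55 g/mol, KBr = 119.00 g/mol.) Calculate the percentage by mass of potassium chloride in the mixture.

n(AgNO3) = 0.0331 × 0.403 = 0.0133 mol
Let x = n(KCl), y = n(KBr).
Titrant: 1x + 1y = 0.0133;  mass: 74.55x + 119.00y = 1.21
Solving, x = 8.49 × 10^-3 mol, y = 4.85 × 10^-3 mol
mass of KCl = 8.49 × 10^-3 × 74.55 = 0.633 g
% KCl = 0.633 / 1.21 × 100 = 52.3 %

52.3 %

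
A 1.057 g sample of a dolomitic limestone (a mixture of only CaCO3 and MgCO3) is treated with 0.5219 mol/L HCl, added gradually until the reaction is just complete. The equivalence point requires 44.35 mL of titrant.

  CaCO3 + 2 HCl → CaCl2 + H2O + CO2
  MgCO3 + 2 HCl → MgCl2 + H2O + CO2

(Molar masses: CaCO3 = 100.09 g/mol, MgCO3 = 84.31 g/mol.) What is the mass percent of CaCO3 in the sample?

n(HCl) = 0.04435 × 0.5219 = 0.02315 mol
Let x = n(CaCO3), y = n(MgCO3).
Titrant: 2x + 2y = 0.02315;  mass: 100.09x + 84.31y = 1.057
Solving, x = 5.150 × 10^-3 mol, y = 6.423 × 10^-3 mol
mass of CaCO3 = 5.150 × 10^-3 × 100.09 = 0.5155 g
% CaCO3 = 0.5155 / 1.057 × 100 = 48.77 %

48.77 %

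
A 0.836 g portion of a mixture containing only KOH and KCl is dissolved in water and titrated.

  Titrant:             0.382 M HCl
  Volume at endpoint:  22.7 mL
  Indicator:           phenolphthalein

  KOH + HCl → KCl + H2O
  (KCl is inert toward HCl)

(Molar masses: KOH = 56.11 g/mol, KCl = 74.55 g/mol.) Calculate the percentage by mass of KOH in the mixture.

58.2 %

n(HCl) = 0.0227 × 0.382 = 8.67 × 10^-3 mol
Let x = n(KOH), y = n(KCl).
Titrant: 1x = 8.67 × 10^-3;  mass: 56.11x + 74.55y = 0.836
Solving, x = 8.67 × 10^-3 mol, y = 4.69 × 10^-3 mol
mass of KOH = 8.67 × 10^-3 × 56.11 = 0.487 g
% KOH = 0.487 / 0.836 × 100 = 58.2 %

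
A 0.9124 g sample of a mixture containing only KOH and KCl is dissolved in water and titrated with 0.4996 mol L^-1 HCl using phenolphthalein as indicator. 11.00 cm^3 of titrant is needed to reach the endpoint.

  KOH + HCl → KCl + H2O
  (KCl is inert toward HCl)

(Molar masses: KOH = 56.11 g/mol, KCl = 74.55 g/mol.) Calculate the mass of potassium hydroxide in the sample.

0.3084 g

n(HCl) = 0.01100 × 0.4996 = 5.496 × 10^-3 mol
Let x = n(KOH), y = n(KCl).
Titrant: 1x = 5.496 × 10^-3;  mass: 56.11x + 74.55y = 0.9124
Solving, x = 5.496 × 10^-3 mol, y = 8.103 × 10^-3 mol
mass of KOH = 5.496 × 10^-3 × 56.11 = 0.3084 g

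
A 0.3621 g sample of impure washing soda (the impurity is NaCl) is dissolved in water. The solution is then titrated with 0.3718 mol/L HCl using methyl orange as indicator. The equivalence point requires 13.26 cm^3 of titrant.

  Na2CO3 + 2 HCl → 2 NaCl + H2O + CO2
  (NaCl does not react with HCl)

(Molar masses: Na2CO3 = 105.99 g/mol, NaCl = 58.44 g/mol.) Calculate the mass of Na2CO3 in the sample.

n(HCl) = 0.01326 × 0.3718 = 4.930 × 10^-3 mol
Let x = n(Na2CO3), y = n(NaCl).
Titrant: 2x = 4.930 × 10^-3;  mass: 105.99x + 58.44y = 0.3621
Solving, x = 2.465 × 10^-3 mol, y = 1.725 × 10^-3 mol
mass of Na2CO3 = 2.465 × 10^-3 × 105.99 = 0.2613 g

0.2613 g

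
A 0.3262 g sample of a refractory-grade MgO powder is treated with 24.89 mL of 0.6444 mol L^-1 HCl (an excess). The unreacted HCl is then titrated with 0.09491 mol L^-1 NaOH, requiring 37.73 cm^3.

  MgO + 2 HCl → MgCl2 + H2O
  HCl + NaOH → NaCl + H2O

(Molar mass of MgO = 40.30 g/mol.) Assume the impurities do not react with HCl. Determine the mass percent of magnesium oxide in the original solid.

76.96 %

n(HCl) added = 0.02489 × 0.6444 = 0.01604 mol
n(NaOH) used in back-titration = 0.03773 × 0.09491 = 3.581 × 10^-3 mol
n(HCl) left over = 3.581 × 10^-3 mol (1:1 ratio)
n(HCl) consumed by analyte = 0.01604 − 3.581 × 10^-3 = 0.01246 mol
From the 1:2 ratio, n(MgO) = 1/2 × 0.01246 = 6.229 × 10^-3 mol
mass of MgO = 6.229 × 10^-3 × 40.30 = 0.2510 g
% MgO = 0.2510 / 0.3262 × 100 = 76.96 %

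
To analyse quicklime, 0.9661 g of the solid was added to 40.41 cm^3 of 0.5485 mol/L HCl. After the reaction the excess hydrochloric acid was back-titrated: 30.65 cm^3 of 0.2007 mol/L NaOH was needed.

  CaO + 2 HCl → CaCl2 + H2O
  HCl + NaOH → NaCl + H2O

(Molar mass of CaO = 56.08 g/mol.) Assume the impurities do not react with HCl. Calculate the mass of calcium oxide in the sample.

n(HCl) added = 0.04041 × 0.5485 = 0.02216 mol
n(NaOH) used in back-titration = 0.03065 × 0.2007 = 6.151 × 10^-3 mol
n(HCl) left over = 6.151 × 10^-3 mol (1:1 ratio)
n(HCl) consumed by analyte = 0.02216 − 6.151 × 10^-3 = 0.01601 mol
From the 1:2 ratio, n(CaO) = 1/2 × 0.01601 = 8.007 × 10^-3 mol
mass of CaO = 8.007 × 10^-3 × 56.08 = 0.4490 g

0.4490 g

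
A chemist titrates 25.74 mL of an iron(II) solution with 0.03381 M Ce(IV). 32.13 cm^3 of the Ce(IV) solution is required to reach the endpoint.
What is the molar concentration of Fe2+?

0.04220 M

Ce^4+ + Fe^2+ → Ce^3+ + Fe^3+
n(Ce4+) = 0.03213 L × 0.03381 mol/L = 1.086 × 10^-3 mol
n(Fe2+) = 1.086 × 10^-3 mol (1:1 mole ratio)
[Fe2+] = 1.086 × 10^-3 mol / 0.02574 L = 0.04220 mol/L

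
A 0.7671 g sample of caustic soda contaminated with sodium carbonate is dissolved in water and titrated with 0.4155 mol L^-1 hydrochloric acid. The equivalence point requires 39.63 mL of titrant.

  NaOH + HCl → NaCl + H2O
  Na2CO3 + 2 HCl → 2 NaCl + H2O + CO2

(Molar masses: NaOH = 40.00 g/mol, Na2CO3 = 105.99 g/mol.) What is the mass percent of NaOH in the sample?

42.35 %

n(HCl) = 0.03963 × 0.4155 = 0.01647 mol
Let x = n(NaOH), y = n(Na2CO3).
Titrant: 1x + 2y = 0.01647;  mass: 40.00x + 105.99y = 0.7671
Solving, x = 8.121 × 10^-3 mol, y = 4.173 × 10^-3 mol
mass of NaOH = 8.121 × 10^-3 × 40.00 = 0.3248 g
% NaOH = 0.3248 / 0.7671 × 100 = 42.35 %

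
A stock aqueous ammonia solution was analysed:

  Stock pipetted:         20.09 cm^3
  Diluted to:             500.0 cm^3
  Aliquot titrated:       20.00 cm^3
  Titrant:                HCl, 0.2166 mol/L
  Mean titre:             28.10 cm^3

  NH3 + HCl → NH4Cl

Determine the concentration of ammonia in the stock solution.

n(HCl) = 0.02810 × 0.2166 = 6.086 × 10^-3 mol
n(NH3) in the aliquot = 6.086 × 10^-3 mol (1:1 ratio)
[NH3]_dilute = 6.086 × 10^-3 / 0.02000 = 0.3043 mol/L
Dilution factor = 500.0 / 20.09 = 24.89
[NH3]_stock = 0.3043 × 24.89 = 7.574 mol/L

7.574 mol/L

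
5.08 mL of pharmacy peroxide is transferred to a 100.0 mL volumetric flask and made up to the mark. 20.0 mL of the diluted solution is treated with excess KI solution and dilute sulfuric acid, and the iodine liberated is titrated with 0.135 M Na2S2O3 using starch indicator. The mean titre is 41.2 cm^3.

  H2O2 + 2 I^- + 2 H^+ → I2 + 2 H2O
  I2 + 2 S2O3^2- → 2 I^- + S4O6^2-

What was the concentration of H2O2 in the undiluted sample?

2.74 M

n(S2O3^2-) = 0.0412 × 0.135 = 5.56 × 10^-3 mol
n(I2) = n(S2O3^2-)/2 = 2.78 × 10^-3 mol
n(H2O2) in the aliquot = 2.78 × 10^-3 mol (1:1 ratio)
[H2O2]_dilute = 2.78 × 10^-3 / 0.0200 = 0.139 mol/L
[H2O2]_original = 0.139 × 100.0/5.08 = 2.74 mol/L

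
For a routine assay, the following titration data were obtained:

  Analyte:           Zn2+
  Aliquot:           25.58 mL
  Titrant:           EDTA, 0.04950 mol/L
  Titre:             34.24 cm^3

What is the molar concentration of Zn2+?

Zn^2+ + EDTA^4- → [Zn(EDTA)]^2-
n(EDTA) = 0.03424 L × 0.04950 mol/L = 1.695 × 10^-3 mol
n(Zn2+) = 1.695 × 10^-3 mol (1:1 mole ratio)
[Zn2+] = 1.695 × 10^-3 mol / 0.02558 L = 0.06626 mol/L

0.06626 mol/L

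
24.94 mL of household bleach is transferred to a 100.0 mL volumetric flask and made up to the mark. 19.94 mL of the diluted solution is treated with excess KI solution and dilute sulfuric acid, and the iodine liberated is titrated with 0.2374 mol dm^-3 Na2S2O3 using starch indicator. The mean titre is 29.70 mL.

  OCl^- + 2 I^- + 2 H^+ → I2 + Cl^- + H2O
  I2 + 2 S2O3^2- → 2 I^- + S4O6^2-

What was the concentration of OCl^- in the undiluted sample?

n(S2O3^2-) = 0.02970 × 0.2374 = 7.051 × 10^-3 mol
n(I2) = n(S2O3^2-)/2 = 3.525 × 10^-3 mol
n(OCl^-) in the aliquot = 3.525 × 10^-3 mol (1:1 ratio)
[OCl^-]_dilute = 3.525 × 10^-3 / 0.01994 = 0.1768 mol/L
[OCl^-]_original = 0.1768 × 100.0/24.94 = 0.7089 mol/L

0.7089 mol/L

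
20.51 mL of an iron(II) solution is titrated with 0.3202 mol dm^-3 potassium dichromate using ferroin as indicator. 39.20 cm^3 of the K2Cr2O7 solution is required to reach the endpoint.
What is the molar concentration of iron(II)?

3.672 mol/L

Cr2O7^2- + 6 Fe^2+ + 14 H^+ → 2 Cr^3+ + 6 Fe^3+ + 7 H2O
n(K2Cr2O7) = 0.03920 L × 0.3202 mol/L = 0.01255 mol
From the 6:1 mole ratio, n(Fe2+) = 6/1 × 0.01255 = 0.07531 mol
[Fe2+] = 0.07531 mol / 0.02051 L = 3.672 mol/L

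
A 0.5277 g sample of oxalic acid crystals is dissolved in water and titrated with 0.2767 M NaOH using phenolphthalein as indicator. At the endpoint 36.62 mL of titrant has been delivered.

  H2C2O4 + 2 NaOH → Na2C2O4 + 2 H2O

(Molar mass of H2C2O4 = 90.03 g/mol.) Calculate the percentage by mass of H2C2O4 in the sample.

86.44 %

n(NaOH) = 0.03662 L × 0.2767 mol/L = 0.01013 mol
From the 1:2 ratio, n(H2C2O4) = 1/2 × 0.01013 = 5.066 × 10^-3 mol
mass of H2C2O4 = 5.066 × 10^-3 × 90.03 g/mol = 0.4561 g
% H2C2O4 = 0.4561 / 0.5277 × 100 = 86.44 %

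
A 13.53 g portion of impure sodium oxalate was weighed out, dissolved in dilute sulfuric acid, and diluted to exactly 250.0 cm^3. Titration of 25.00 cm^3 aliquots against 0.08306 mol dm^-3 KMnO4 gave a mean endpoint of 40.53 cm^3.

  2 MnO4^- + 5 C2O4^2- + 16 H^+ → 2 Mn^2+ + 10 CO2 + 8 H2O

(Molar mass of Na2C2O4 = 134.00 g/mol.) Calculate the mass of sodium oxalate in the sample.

11.28 g

n(KMnO4) per titration = 0.04053 × 0.08306 = 3.366 × 10^-3 mol
From the 5:2 ratio, n(Na2C2O4) in each aliquot = 5/2 × 3.366 × 10^-3 = 8.416 × 10^-3 mol
n(Na2C2O4) in the whole flask = 8.416 × 10^-3 × 250.0/25.00 = 0.08416 mol
mass of Na2C2O4 = 0.08416 × 134.00 = 11.28 g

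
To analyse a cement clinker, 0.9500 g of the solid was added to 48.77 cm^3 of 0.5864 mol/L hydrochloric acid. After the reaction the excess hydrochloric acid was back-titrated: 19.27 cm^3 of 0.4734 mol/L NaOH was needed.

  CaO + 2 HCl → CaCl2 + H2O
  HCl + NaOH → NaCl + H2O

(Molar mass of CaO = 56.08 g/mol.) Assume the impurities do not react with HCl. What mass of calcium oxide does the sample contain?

n(HCl) added = 0.04877 × 0.5864 = 0.02860 mol
n(NaOH) used in back-titration = 0.01927 × 0.4734 = 9.122 × 10^-3 mol
n(HCl) left over = 9.122 × 10^-3 mol (1:1 ratio)
n(HCl) consumed by analyte = 0.02860 − 9.122 × 10^-3 = 0.01948 mol
From the 1:2 ratio, n(CaO) = 1/2 × 0.01948 = 9.738 × 10^-3 mol
mass of CaO = 9.738 × 10^-3 × 56.08 = 0.5461 g

0.5461 g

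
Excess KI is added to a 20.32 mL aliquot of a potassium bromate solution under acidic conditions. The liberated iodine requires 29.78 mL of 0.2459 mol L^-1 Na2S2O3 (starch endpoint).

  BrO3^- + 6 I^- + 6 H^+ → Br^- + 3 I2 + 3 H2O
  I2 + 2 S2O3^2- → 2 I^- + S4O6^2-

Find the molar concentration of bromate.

0.06006 mol/L

n(S2O3^2-) = 0.02978 × 0.2459 = 7.323 × 10^-3 mol
n(I2) = n(S2O3^2-)/2 = 3.661 × 10^-3 mol
From the 1:3 ratio, n(BrO3^-) in the aliquot = 1/3 × 3.661 × 10^-3 = 1.220 × 10^-3 mol
[BrO3^-] = 1.220 × 10^-3 / 0.02032 = 0.06006 mol/L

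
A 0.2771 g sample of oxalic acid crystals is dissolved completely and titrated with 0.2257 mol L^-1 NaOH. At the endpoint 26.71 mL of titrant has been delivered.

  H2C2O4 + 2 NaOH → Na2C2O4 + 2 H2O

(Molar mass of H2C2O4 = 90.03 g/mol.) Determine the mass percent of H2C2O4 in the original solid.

97.93 %

n(NaOH) = 0.02671 L × 0.2257 mol/L = 6.028 × 10^-3 mol
From the 1:2 ratio, n(H2C2O4) = 1/2 × 6.028 × 10^-3 = 3.014 × 10^-3 mol
mass of H2C2O4 = 3.014 × 10^-3 × 90.03 g/mol = 0.2714 g
% H2C2O4 = 0.2714 / 0.2771 × 100 = 97.93 %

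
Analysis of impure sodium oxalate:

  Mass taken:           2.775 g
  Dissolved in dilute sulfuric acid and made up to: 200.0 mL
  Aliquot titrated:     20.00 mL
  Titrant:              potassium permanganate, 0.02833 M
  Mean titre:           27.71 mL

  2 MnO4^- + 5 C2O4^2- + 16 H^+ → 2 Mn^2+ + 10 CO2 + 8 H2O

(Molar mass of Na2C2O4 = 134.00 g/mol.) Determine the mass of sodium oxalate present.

2.630 g

n(KMnO4) per titration = 0.02771 × 0.02833 = 7.850 × 10^-4 mol
From the 5:2 ratio, n(Na2C2O4) in each aliquot = 5/2 × 7.850 × 10^-4 = 1.963 × 10^-3 mol
n(Na2C2O4) in the whole flask = 1.963 × 10^-3 × 200.0/20.00 = 0.01963 mol
mass of Na2C2O4 = 0.01963 × 134.00 = 2.630 g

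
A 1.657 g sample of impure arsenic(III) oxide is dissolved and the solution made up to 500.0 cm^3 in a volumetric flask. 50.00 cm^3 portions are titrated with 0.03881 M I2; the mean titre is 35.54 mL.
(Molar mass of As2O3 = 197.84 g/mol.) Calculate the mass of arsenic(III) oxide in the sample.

As2O3 + 2 I2 + 2 H2O → As2O5 + 4 HI
n(I2) per titration = 0.03554 × 0.03881 = 1.379 × 10^-3 mol
From the 1:2 ratio, n(As2O3) in each aliquot = 1/2 × 1.379 × 10^-3 = 6.897 × 10^-4 mol
n(As2O3) in the whole flask = 6.897 × 10^-4 × 500.0/50.00 = 6.897 × 10^-3 mol
mass of As2O3 = 6.897 × 10^-3 × 197.84 = 1.364 g

1.364 g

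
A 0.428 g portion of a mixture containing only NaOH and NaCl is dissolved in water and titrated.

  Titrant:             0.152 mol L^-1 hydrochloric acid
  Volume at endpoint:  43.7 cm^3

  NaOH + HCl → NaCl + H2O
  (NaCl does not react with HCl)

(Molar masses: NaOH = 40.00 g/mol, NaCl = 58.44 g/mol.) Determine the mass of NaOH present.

n(HCl) = 0.0437 × 0.152 = 6.64 × 10^-3 mol
Let x = n(NaOH), y = n(NaCl).
Titrant: 1x = 6.64 × 10^-3;  mass: 40.00x + 58.44y = 0.428
Solving, x = 6.64 × 10^-3 mol, y = 2.78 × 10^-3 mol
mass of NaOH = 6.64 × 10^-3 × 40.00 = 0.266 g

0.266 g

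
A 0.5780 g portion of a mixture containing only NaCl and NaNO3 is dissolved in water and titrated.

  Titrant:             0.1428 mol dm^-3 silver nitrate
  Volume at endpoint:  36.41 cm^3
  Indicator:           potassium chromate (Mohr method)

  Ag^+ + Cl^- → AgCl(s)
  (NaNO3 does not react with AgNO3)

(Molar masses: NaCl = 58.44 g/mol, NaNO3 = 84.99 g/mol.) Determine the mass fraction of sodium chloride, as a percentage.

52.57 %

n(AgNO3) = 0.03641 × 0.1428 = 5.199 × 10^-3 mol
Let x = n(NaCl), y = n(NaNO3).
Titrant: 1x = 5.199 × 10^-3;  mass: 58.44x + 84.99y = 0.5780
Solving, x = 5.199 × 10^-3 mol, y = 3.226 × 10^-3 mol
mass of NaCl = 5.199 × 10^-3 × 58.44 = 0.3038 g
% NaCl = 0.3038 / 0.5780 × 100 = 52.57 %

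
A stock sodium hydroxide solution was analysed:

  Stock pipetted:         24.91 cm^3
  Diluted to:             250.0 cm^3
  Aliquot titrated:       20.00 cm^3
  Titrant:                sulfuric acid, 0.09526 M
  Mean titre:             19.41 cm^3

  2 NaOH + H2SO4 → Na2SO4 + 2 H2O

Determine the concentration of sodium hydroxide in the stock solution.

n(H2SO4) = 0.01941 × 0.09526 = 1.849 × 10^-3 mol
From the 2:1 ratio, n(NaOH) in the aliquot = 2/1 × 1.849 × 10^-3 = 3.698 × 10^-3 mol
[NaOH]_dilute = 3.698 × 10^-3 / 0.02000 = 0.1849 mol/L
Dilution factor = 250.0 / 24.91 = 10.04
[NaOH]_stock = 0.1849 × 10.04 = 1.856 mol/L

1.856 M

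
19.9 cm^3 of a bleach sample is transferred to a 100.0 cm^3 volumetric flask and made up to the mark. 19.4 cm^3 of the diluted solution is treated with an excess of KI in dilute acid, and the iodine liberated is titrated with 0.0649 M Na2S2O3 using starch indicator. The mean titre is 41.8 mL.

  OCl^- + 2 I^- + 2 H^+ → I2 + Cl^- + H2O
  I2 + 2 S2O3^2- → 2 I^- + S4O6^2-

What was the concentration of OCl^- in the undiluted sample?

0.351 M

n(S2O3^2-) = 0.0418 × 0.0649 = 2.71 × 10^-3 mol
n(I2) = n(S2O3^2-)/2 = 1.36 × 10^-3 mol
n(OCl^-) in the aliquot = 1.36 × 10^-3 mol (1:1 ratio)
[OCl^-]_dilute = 1.36 × 10^-3 / 0.0194 = 0.0699 mol/L
[OCl^-]_original = 0.0699 × 100.0/19.9 = 0.351 mol/L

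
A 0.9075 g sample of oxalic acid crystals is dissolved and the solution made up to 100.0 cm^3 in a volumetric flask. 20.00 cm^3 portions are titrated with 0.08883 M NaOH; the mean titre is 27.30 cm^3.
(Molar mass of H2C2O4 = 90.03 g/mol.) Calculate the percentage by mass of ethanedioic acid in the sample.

60.15 %

H2C2O4 + 2 NaOH → Na2C2O4 + 2 H2O
n(NaOH) per titration = 0.02730 × 0.08883 = 2.425 × 10^-3 mol
From the 1:2 ratio, n(H2C2O4) in each aliquot = 1/2 × 2.425 × 10^-3 = 1.213 × 10^-3 mol
n(H2C2O4) in the whole flask = 1.213 × 10^-3 × 100.0/20.00 = 6.063 × 10^-3 mol
mass of H2C2O4 = 6.063 × 10^-3 × 90.03 = 0.5458 g
% H2C2O4 = 0.5458 / 0.9075 × 100 = 60.15 %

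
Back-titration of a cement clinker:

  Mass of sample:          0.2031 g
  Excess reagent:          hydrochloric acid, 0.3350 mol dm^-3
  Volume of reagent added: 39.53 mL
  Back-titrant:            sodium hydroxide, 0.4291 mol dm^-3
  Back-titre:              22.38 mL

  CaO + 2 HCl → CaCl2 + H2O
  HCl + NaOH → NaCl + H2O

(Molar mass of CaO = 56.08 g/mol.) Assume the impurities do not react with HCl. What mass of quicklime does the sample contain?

0.1020 g

n(HCl) added = 0.03953 × 0.3350 = 0.01324 mol
n(NaOH) used in back-titration = 0.02238 × 0.4291 = 9.603 × 10^-3 mol
n(HCl) left over = 9.603 × 10^-3 mol (1:1 ratio)
n(HCl) consumed by analyte = 0.01324 − 9.603 × 10^-3 = 3.639 × 10^-3 mol
From the 1:2 ratio, n(CaO) = 1/2 × 3.639 × 10^-3 = 1.820 × 10^-3 mol
mass of CaO = 1.820 × 10^-3 × 56.08 = 0.1020 g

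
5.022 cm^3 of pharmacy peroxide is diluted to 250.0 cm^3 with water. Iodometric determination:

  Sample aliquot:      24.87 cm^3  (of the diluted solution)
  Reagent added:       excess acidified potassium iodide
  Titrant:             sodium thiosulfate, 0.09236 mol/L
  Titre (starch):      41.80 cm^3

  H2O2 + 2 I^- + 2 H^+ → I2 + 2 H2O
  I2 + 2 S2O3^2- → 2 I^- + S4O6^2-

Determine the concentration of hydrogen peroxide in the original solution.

3.864 mol/L

n(S2O3^2-) = 0.04180 × 0.09236 = 3.861 × 10^-3 mol
n(I2) = n(S2O3^2-)/2 = 1.930 × 10^-3 mol
n(H2O2) in the aliquot = 1.930 × 10^-3 mol (1:1 ratio)
[H2O2]_dilute = 1.930 × 10^-3 / 0.02487 = 0.07762 mol/L
[H2O2]_original = 0.07762 × 250.0/5.022 = 3.864 mol/L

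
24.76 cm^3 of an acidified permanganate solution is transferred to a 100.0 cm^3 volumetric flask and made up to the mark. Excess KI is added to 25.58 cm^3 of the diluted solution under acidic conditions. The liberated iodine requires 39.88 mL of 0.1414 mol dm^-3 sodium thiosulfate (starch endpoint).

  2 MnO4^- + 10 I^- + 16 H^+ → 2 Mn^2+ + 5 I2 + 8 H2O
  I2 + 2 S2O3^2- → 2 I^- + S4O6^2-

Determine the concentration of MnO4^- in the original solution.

0.1781 mol/L

n(S2O3^2-) = 0.03988 × 0.1414 = 5.639 × 10^-3 mol
n(I2) = n(S2O3^2-)/2 = 2.820 × 10^-3 mol
From the 2:5 ratio, n(MnO4^-) in the aliquot = 2/5 × 2.820 × 10^-3 = 1.128 × 10^-3 mol
[MnO4^-]_dilute = 1.128 × 10^-3 / 0.02558 = 0.04409 mol/L
[MnO4^-]_original = 0.04409 × 100.0/24.76 = 0.1781 mol/L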